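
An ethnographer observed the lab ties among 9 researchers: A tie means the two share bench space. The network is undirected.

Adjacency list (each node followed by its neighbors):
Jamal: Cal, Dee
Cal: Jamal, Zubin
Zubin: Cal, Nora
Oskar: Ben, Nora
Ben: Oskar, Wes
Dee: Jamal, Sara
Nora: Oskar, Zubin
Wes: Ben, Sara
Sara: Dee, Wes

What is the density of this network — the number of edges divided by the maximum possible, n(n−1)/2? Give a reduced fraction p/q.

There are 9 edges and 9 nodes, so the maximum possible is C(9,2) = 36.
Density = 9/36 = 1/4.

1/4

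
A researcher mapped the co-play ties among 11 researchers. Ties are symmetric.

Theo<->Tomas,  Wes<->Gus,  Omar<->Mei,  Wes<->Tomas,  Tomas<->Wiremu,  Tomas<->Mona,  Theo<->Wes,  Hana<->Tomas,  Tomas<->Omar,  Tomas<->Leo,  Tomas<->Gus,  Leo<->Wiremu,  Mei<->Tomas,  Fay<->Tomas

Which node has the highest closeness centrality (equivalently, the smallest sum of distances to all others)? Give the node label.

Farness (sum of distances to all others) for each node — Fay:19, Gus:18, Hana:19, Leo:18, Mei:18, Mona:19, Omar:18, Theo:18, Tomas:10, Wes:17, Wiremu:18.
The smallest farness is 10, for Tomas, so Tomas has the highest closeness.

Tomas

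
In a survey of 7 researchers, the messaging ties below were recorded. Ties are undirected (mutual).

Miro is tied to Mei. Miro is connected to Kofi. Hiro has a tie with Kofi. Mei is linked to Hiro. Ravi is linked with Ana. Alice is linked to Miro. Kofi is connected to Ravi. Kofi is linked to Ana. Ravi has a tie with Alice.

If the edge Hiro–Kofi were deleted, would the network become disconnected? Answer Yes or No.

Even without that edge, Hiro still reaches Kofi via Hiro – Mei – Miro – Kofi, so the network stays connected. Not a bridge.

No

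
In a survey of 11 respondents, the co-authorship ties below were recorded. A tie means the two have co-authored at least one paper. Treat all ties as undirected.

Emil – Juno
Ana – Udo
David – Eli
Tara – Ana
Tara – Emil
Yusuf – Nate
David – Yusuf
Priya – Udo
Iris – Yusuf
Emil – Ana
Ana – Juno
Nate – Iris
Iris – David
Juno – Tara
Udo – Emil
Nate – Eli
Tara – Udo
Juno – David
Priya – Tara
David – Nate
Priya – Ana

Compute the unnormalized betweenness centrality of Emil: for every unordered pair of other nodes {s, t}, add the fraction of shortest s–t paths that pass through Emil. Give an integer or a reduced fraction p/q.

2

Pairs whose geodesics pass through Emil — Iris–Udo: 1/3; Yusuf–Udo: 1/3; Eli–Udo: 1/3; Nate–Udo: 1/3; David–Udo: 1/3; Juno–Udo: 1/3.
All other pairs contribute 0.
Summing the contributions gives betweenness(Emil) = 2.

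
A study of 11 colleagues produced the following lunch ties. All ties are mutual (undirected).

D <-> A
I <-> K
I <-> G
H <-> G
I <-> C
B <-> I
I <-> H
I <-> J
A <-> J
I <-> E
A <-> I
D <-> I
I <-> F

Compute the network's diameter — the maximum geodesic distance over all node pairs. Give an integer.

2

Eccentricity of each node (its greatest distance to any other): A:2, B:2, C:2, D:2, E:2, F:2, G:2, H:2, I:1, J:2, K:2.
The maximum eccentricity is 2, realized for instance by the pair C–F via C – I – F. So the diameter is 2.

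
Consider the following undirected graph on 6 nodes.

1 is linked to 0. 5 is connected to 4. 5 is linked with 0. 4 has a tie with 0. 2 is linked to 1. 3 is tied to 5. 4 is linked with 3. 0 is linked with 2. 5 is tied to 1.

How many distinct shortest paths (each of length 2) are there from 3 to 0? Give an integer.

2

The shortest distance is 2. The length-2 paths are: 3–4–0; 3–5–0.
That gives 2 distinct shortest paths.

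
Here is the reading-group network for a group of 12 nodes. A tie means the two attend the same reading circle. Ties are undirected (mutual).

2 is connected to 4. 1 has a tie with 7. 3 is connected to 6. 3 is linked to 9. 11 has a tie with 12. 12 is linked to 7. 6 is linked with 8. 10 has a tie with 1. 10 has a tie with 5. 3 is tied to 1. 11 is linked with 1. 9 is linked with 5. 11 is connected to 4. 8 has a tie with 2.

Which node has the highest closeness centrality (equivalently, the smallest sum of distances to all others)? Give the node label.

Farness (sum of distances to all others) for each node — 1:20, 2:32, 3:22, 4:28, 5:32, 6:27, 7:28, 8:31, 9:29, 10:27, 11:23, 12:31.
The smallest farness is 20, for 1, so 1 has the highest closeness.

1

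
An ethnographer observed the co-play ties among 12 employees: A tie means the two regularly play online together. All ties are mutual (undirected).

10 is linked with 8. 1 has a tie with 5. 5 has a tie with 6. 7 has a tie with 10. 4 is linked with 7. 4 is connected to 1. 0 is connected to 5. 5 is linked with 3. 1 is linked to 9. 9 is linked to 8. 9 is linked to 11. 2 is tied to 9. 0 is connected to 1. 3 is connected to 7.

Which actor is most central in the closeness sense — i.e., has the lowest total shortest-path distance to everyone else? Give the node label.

1

Farness (sum of distances to all others) for each node — 0:26, 1:19, 2:31, 3:26, 4:24, 5:22, 6:32, 7:26, 8:26, 9:21, 10:28, 11:31.
The smallest farness is 19, for 1, so 1 has the highest closeness.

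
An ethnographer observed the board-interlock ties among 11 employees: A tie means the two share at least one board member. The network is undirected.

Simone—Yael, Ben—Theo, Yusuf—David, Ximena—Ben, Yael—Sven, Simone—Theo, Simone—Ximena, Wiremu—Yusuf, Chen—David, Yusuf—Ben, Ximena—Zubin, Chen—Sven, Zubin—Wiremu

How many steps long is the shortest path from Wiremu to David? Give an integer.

One shortest route is Wiremu – Yusuf – David, which uses 2 edges, and Wiremu and David are not directly tied, so nothing shorter exists. So d(Wiremu,David) = 2.

2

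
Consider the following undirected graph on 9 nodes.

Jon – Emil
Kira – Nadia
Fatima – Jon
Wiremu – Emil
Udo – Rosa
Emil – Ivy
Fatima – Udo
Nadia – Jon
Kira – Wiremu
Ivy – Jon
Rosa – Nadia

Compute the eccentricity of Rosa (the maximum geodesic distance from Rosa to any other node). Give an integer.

3

Distances from Rosa: Emil:3, Fatima:2, Ivy:3, Jon:2, Kira:2, Nadia:1, Udo:1, Wiremu:3.
The largest is 3 (to Ivy, Emil, and Wiremu), so the eccentricity of Rosa is 3.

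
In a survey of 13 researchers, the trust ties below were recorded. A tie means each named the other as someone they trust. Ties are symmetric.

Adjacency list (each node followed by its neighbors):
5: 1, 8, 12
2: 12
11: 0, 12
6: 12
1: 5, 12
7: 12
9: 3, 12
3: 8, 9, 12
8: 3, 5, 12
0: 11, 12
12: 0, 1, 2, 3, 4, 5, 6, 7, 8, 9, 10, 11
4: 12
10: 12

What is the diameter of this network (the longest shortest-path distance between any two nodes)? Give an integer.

Eccentricity of each node (its greatest distance to any other): 0:2, 1:2, 2:2, 3:2, 4:2, 5:2, 6:2, 7:2, 8:2, 9:2, 10:2, 11:2, 12:1.
The maximum eccentricity is 2, realized for instance by the pair 0–9 via 0 – 12 – 9. So the diameter is 2.

2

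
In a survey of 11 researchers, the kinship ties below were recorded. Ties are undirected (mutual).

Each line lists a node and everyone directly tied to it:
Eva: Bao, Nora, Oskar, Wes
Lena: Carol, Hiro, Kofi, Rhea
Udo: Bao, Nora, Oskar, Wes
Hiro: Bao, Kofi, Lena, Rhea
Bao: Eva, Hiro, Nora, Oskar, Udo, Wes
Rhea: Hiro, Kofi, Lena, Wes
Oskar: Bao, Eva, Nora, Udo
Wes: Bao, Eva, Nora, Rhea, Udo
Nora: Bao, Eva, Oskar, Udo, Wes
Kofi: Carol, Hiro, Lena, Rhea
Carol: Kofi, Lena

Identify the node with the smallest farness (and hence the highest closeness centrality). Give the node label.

Bao

Farness (sum of distances to all others) for each node — Bao:15, Carol:28, Eva:20, Hiro:16, Kofi:20, Lena:20, Nora:19, Oskar:21, Rhea:17, Udo:20, Wes:16.
The smallest farness is 15, for Bao, so Bao has the highest closeness.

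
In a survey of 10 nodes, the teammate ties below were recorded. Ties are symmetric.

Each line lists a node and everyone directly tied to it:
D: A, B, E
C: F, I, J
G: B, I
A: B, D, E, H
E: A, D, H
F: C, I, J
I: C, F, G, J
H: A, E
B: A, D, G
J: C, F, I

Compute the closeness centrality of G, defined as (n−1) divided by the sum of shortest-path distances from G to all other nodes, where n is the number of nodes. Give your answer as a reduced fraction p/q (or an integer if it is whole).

1/2

Distances from G: A:2, B:1, C:2, D:2, E:3, F:2, H:3, I:1, J:2. Sum = 18.
n = 10, so closeness = 9/18 = 1/2.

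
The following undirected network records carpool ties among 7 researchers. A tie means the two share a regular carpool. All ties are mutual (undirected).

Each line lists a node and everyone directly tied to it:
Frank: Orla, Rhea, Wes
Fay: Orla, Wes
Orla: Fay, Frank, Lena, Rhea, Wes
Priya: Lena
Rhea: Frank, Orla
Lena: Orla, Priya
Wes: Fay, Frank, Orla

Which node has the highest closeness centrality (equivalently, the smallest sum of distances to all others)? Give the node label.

Orla

Farness (sum of distances to all others) for each node — Fay:11, Frank:10, Lena:10, Orla:7, Priya:15, Rhea:11, Wes:10.
The smallest farness is 7, for Orla, so Orla has the highest closeness.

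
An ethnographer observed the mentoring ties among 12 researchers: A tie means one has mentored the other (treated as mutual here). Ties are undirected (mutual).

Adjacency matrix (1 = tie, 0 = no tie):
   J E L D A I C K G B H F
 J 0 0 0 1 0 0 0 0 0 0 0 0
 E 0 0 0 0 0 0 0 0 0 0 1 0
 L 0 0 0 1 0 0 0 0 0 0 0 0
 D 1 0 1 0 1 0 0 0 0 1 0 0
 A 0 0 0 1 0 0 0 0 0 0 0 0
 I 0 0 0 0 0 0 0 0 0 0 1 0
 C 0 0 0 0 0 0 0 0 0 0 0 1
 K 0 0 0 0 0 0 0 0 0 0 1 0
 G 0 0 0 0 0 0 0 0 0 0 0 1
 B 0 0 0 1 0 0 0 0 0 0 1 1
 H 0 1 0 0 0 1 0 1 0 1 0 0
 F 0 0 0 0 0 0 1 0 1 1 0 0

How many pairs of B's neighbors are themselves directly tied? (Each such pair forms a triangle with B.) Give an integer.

0

B's neighbors are D, F, and H, but none of them are tied to each other, so no triangle contains B.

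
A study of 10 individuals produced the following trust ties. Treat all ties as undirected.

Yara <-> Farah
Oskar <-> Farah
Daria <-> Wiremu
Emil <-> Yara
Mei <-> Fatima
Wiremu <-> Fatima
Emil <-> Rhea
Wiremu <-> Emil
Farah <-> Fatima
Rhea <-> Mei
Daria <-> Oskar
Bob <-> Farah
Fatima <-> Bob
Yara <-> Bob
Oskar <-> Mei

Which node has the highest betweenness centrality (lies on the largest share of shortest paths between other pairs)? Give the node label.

Fatima

Unnormalized betweenness of each node: Bob:3/4, Daria:4/3, Emil:61/12, Farah:29/6, Fatima:19/3, Mei:9/2, Oskar:55/12, Rhea:19/12, Wiremu:29/6, Yara:19/6.
Fatima has the largest value, 19/3, making it the main broker — the node through which the most shortest paths run.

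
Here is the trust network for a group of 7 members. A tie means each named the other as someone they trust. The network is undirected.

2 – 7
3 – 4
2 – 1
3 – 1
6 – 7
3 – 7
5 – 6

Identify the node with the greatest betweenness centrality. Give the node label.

Unnormalized betweenness of each node: 1:1, 2:3/2, 3:13/2, 4:0, 5:0, 6:5, 7:9.
7 has the largest value, 9, making it the main broker — the node through which the most shortest paths run.

7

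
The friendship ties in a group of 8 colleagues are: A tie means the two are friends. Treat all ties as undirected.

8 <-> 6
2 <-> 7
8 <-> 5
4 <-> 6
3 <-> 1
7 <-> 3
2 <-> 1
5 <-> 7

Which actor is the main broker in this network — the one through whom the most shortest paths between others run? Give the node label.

Unnormalized betweenness of each node: 1:1/2, 2:5/2, 3:5/2, 4:0, 5:12, 6:6, 7:25/2, 8:10.
7 has the largest value, 25/2, making it the main broker — the node through which the most shortest paths run.

7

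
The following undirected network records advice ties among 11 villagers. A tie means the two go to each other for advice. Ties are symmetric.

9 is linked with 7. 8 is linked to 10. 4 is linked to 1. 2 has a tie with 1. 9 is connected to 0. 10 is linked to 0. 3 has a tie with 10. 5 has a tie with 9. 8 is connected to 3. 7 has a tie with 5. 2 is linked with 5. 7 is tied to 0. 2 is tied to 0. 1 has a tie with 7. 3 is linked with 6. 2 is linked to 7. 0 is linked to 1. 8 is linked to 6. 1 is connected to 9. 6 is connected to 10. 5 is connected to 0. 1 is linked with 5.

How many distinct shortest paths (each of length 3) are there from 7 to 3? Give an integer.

The shortest distance is 3, and the only length-3 path is 7–0–10–3. So there is exactly 1 shortest path.

1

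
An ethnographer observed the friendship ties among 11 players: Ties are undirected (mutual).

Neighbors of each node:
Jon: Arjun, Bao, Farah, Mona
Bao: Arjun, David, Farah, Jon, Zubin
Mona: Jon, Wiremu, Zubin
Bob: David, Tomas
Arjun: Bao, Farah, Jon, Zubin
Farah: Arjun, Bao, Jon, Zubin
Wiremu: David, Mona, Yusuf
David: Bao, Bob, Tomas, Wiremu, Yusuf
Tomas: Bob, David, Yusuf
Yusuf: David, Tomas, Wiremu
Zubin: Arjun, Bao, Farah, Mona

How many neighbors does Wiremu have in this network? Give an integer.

3

Wiremu is directly tied to David, Mona, and Yusuf. That is 3 neighbors, so the degree of Wiremu is 3.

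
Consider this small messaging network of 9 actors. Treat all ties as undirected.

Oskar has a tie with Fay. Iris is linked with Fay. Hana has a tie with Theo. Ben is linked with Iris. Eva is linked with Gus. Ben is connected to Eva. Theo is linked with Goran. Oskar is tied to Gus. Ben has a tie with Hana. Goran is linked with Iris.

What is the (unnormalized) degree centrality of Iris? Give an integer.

Iris is directly tied to Ben, Fay, and Goran. That is 3 neighbors, so the degree of Iris is 3.

3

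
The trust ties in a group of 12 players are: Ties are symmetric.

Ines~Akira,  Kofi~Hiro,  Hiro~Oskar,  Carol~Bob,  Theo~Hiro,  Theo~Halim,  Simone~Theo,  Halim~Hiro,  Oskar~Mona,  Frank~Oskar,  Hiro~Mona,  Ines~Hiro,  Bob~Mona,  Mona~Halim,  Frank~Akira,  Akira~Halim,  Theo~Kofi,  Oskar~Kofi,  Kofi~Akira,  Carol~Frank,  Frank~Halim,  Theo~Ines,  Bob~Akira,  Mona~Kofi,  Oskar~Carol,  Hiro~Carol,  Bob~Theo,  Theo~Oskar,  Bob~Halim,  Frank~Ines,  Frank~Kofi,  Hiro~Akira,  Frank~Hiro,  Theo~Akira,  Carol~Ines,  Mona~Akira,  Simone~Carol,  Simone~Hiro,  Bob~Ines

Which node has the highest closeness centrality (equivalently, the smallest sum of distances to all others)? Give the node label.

Farness (sum of distances to all others) for each node — Akira:14, Bob:16, Carol:16, Frank:15, Halim:16, Hiro:12, Ines:16, Kofi:16, Mona:16, Oskar:16, Simone:19, Theo:14.
The smallest farness is 12, for Hiro, so Hiro has the highest closeness.

Hiro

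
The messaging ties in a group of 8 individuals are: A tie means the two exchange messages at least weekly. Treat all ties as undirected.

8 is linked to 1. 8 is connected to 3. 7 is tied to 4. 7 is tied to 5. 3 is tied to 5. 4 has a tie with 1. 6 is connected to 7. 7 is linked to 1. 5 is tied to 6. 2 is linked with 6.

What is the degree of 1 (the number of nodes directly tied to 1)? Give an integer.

3

1 is directly tied to 4, 7, and 8. That is 3 neighbors, so the degree of 1 is 3.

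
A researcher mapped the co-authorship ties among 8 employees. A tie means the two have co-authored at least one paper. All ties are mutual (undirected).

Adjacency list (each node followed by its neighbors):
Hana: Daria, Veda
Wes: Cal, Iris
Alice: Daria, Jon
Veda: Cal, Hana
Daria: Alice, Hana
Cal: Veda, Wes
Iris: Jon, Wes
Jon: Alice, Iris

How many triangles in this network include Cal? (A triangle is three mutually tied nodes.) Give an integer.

0

Cal's neighbors are Veda and Wes, but none of them are tied to each other, so no triangle contains Cal.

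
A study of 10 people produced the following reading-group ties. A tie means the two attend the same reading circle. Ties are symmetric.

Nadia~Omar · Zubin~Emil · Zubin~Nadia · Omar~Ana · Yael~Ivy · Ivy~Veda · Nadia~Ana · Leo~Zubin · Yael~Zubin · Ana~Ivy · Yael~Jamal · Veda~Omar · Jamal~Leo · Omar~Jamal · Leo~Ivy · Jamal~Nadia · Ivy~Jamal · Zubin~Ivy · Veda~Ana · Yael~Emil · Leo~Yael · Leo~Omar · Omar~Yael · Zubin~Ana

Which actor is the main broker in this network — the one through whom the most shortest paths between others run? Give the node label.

Unnormalized betweenness of each node: Ana:61/30, Emil:0, Ivy:15/4, Jamal:6/5, Leo:7/10, Nadia:5/6, Omar:47/12, Veda:1/5, Yael:21/5, Zubin:31/6.
Zubin has the largest value, 31/6, making it the main broker — the node through which the most shortest paths run.

Zubin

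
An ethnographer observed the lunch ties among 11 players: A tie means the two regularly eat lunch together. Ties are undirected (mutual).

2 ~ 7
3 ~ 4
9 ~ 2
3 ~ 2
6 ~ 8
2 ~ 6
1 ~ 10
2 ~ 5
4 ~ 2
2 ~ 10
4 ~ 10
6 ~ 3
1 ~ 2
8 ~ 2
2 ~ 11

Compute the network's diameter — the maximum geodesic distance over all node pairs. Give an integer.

2

Eccentricity of each node (its greatest distance to any other): 1:2, 2:1, 3:2, 4:2, 5:2, 6:2, 7:2, 8:2, 9:2, 10:2, 11:2.
The maximum eccentricity is 2, realized for instance by the pair 9–11 via 9 – 2 – 11. So the diameter is 2.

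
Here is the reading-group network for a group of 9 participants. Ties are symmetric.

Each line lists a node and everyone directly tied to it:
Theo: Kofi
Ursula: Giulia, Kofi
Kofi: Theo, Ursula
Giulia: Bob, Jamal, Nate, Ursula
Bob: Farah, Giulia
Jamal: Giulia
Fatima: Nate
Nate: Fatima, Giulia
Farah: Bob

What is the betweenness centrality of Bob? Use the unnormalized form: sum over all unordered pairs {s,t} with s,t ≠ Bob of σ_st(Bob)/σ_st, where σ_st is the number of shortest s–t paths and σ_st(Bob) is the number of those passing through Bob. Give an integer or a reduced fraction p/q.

7

Pairs whose geodesics pass through Bob — Nate–Farah: 1; Fatima–Farah: 1; Kofi–Farah: 1; Ursula–Farah: 1; Farah–Giulia: 1; Farah–Jamal: 1; Farah–Theo: 1.
All other pairs contribute 0.
Summing the contributions gives betweenness(Bob) = 7.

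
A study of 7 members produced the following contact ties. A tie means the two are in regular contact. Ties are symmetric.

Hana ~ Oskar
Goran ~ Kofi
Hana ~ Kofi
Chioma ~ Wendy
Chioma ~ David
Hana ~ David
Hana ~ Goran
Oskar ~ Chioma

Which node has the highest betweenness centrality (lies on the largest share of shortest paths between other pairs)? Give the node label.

Hana

Unnormalized betweenness of each node: Chioma:11/2, David:3, Goran:0, Hana:17/2, Kofi:0, Oskar:3, Wendy:0.
Hana has the largest value, 17/2, making it the main broker — the node through which the most shortest paths run.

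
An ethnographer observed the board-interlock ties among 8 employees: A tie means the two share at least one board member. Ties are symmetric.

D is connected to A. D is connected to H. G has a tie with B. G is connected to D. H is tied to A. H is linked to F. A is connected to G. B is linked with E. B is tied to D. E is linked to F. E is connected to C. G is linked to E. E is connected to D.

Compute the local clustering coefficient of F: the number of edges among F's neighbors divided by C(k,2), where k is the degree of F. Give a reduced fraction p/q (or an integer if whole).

F's neighbors: E and H (k = 2).
Possible neighbor pairs: C(2,2) = 1. Edges among them: none → e = 0.
Clustering(F) = 0/1.

0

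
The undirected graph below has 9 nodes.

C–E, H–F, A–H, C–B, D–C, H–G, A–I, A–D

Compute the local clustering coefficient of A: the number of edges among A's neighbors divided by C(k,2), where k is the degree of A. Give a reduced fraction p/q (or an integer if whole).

0

A's neighbors: D, H, and I (k = 3).
Possible neighbor pairs: C(3,2) = 3. Edges among them: none → e = 0.
Clustering(A) = 0/3 = 0.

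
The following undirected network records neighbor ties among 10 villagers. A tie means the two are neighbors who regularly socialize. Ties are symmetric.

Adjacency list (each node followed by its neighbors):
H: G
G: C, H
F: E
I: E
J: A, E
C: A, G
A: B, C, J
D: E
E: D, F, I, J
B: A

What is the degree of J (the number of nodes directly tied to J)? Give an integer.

J is directly tied to A and E. That is 2 neighbors, so the degree of J is 2.

2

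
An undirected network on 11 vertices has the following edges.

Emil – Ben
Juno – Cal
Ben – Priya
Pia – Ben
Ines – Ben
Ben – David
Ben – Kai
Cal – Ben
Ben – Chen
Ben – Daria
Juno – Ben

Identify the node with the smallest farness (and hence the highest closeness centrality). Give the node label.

Farness (sum of distances to all others) for each node — Ben:10, Cal:18, Chen:19, Daria:19, David:19, Emil:19, Ines:19, Juno:18, Kai:19, Pia:19, Priya:19.
The smallest farness is 10, for Ben, so Ben has the highest closeness.

Ben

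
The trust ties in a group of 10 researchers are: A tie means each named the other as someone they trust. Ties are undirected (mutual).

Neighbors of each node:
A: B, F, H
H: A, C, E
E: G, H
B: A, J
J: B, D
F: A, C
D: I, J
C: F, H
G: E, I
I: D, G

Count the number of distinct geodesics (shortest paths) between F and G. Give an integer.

The shortest distance is 4. The length-4 paths are: F–C–H–E–G; F–A–H–E–G.
That gives 2 distinct shortest paths.

2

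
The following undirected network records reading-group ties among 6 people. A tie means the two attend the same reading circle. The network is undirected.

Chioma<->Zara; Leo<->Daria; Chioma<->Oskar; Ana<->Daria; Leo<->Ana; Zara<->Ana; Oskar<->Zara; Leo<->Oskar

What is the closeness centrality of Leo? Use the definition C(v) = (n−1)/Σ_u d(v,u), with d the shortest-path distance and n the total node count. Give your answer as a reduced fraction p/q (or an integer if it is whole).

5/7

Distances from Leo: Ana:1, Chioma:2, Daria:1, Oskar:1, Zara:2. Sum = 7.
n = 6, so closeness = 5/7.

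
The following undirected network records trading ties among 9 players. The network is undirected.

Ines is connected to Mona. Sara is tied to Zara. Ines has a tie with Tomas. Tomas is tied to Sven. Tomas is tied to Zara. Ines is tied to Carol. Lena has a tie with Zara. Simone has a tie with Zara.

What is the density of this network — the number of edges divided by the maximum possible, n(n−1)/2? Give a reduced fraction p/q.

2/9

There are 8 edges and 9 nodes, so the maximum possible is C(9,2) = 36.
Density = 8/36 = 2/9.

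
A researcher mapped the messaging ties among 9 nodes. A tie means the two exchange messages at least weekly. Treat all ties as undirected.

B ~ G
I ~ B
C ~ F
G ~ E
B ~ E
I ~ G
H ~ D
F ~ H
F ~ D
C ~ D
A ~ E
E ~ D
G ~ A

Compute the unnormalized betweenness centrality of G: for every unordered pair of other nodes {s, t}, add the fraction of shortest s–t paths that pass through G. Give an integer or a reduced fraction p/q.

Pairs whose geodesics pass through G — F–I: 1/2; D–I: 1/2; C–I: 1/2; H–I: 1/2; I–E: 1/2; I–A: 1; B–A: 1/2.
All other pairs contribute 0.
Summing the contributions gives betweenness(G) = 4.

4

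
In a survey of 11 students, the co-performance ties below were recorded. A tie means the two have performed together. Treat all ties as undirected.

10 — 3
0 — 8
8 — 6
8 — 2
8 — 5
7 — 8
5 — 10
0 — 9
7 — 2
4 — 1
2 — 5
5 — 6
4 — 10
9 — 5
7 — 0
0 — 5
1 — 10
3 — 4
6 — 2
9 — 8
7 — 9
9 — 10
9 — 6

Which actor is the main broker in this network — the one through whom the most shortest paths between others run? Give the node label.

Unnormalized betweenness of each node: 0:1/4, 1:0, 2:7/12, 3:0, 4:1/2, 5:131/12, 6:1/4, 7:7/12, 8:3/2, 9:131/12, 10:43/2.
10 has the largest value, 43/2, making it the main broker — the node through which the most shortest paths run.

10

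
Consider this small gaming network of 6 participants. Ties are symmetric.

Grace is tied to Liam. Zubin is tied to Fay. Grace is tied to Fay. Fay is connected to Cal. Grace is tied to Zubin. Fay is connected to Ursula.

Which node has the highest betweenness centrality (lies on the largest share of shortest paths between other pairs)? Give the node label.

Unnormalized betweenness of each node: Cal:0, Fay:7, Grace:4, Liam:0, Ursula:0, Zubin:0.
Fay has the largest value, 7, making it the main broker — the node through which the most shortest paths run.

Fay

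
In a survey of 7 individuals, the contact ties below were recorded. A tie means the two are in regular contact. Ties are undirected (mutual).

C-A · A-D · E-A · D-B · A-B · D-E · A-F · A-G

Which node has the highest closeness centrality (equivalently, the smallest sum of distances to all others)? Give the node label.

Farness (sum of distances to all others) for each node — A:6, B:10, C:11, D:9, E:10, F:11, G:11.
The smallest farness is 6, for A, so A has the highest closeness.

A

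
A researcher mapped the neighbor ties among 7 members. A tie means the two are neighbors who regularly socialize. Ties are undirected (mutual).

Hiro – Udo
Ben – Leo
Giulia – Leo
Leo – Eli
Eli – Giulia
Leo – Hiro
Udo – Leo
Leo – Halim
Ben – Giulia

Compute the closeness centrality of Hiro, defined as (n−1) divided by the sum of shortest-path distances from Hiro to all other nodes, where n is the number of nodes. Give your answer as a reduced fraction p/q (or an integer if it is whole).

3/5

Distances from Hiro: Ben:2, Eli:2, Giulia:2, Halim:2, Leo:1, Udo:1. Sum = 10.
n = 7, so closeness = 6/10 = 3/5.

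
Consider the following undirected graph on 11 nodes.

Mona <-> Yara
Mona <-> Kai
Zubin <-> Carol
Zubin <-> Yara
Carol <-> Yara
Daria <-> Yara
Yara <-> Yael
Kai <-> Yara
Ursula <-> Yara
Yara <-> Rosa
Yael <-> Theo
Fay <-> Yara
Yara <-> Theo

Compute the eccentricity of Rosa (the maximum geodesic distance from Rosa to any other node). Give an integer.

2

Distances from Rosa: Carol:2, Daria:2, Fay:2, Kai:2, Mona:2, Theo:2, Ursula:2, Yael:2, Yara:1, Zubin:2.
The largest is 2 (to Kai, Fay, Ursula, Theo, Yael, Daria, Carol, Mona, and Zubin), so the eccentricity of Rosa is 2.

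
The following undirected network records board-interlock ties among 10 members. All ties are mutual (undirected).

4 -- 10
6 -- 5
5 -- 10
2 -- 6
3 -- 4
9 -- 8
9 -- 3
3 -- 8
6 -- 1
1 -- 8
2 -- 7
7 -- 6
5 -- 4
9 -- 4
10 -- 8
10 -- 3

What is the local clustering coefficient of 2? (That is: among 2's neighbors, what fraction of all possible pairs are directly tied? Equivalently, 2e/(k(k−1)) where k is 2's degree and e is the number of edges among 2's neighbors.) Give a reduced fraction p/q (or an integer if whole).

2's neighbors: 6 and 7 (k = 2).
Possible neighbor pairs: C(2,2) = 1. Edges among them: 6–7 → e = 1.
Clustering(2) = 1/1.

1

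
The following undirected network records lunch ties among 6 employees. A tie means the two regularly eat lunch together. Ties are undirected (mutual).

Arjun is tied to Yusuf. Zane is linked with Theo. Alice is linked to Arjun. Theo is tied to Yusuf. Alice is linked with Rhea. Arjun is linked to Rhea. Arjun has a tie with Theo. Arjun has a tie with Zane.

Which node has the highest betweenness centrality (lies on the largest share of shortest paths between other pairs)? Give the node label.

Arjun

Unnormalized betweenness of each node: Alice:0, Arjun:13/2, Rhea:0, Theo:1/2, Yusuf:0, Zane:0.
Arjun has the largest value, 13/2, making it the main broker — the node through which the most shortest paths run.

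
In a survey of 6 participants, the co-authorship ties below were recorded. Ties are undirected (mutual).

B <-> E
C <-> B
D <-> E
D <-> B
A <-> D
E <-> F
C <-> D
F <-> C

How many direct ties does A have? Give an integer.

1

A is directly tied to D. That is 1 neighbor, so the degree of A is 1.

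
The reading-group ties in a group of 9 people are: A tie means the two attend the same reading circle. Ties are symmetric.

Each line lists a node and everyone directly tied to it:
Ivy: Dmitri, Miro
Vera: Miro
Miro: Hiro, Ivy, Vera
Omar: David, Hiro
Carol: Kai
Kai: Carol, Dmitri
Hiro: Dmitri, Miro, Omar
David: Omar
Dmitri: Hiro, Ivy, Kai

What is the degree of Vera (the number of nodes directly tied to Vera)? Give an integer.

1

Vera is directly tied to Miro. That is 1 neighbor, so the degree of Vera is 1.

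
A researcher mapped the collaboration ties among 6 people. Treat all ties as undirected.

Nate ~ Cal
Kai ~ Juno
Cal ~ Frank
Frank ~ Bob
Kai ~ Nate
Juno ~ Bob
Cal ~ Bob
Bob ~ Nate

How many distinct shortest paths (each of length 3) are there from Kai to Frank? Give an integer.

3

The shortest distance is 3. The length-3 paths are: Kai–Juno–Bob–Frank; Kai–Nate–Bob–Frank; Kai–Nate–Cal–Frank.
That gives 3 distinct shortest paths.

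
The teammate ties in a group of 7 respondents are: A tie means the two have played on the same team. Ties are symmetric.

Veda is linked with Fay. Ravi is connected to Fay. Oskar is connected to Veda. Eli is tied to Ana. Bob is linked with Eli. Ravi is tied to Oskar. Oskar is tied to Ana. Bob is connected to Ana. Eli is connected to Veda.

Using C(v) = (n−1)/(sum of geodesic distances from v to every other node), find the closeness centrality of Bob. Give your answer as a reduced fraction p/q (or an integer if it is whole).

Distances from Bob: Ana:1, Eli:1, Fay:3, Oskar:2, Ravi:3, Veda:2. Sum = 12.
n = 7, so closeness = 6/12 = 1/2.

1/2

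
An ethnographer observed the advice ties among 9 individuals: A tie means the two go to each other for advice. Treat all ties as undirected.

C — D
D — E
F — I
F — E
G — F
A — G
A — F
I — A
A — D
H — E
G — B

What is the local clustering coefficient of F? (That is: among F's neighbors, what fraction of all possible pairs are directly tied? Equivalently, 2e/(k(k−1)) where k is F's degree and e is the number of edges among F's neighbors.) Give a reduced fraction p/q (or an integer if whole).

1/3

F's neighbors: A, E, G, and I (k = 4).
Possible neighbor pairs: C(4,2) = 6. Edges among them: A–G, A–I → e = 2.
Clustering(F) = 2/6 = 1/3.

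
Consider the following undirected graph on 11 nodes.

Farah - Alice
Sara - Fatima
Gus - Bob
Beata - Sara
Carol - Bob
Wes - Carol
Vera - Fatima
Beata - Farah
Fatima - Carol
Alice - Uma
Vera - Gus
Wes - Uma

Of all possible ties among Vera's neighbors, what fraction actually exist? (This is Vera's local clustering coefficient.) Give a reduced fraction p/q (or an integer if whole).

Vera's neighbors: Fatima and Gus (k = 2).
Possible neighbor pairs: C(2,2) = 1. Edges among them: none → e = 0.
Clustering(Vera) = 0/1.

0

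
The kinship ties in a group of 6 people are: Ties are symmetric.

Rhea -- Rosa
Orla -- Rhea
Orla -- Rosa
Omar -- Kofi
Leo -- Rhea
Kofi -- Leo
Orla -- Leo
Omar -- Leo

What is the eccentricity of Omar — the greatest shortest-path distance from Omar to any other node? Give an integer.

Distances from Omar: Kofi:1, Leo:1, Orla:2, Rhea:2, Rosa:3.
The largest is 3 (to Rosa), so the eccentricity of Omar is 3.

3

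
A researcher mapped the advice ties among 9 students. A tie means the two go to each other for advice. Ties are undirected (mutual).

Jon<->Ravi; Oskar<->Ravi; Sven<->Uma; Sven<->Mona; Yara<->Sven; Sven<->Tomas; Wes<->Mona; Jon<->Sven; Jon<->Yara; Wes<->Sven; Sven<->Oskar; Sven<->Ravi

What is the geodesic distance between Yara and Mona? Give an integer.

2

One shortest route is Yara – Sven – Mona, which uses 2 edges, and Yara and Mona are not directly tied, so nothing shorter exists. So d(Yara,Mona) = 2.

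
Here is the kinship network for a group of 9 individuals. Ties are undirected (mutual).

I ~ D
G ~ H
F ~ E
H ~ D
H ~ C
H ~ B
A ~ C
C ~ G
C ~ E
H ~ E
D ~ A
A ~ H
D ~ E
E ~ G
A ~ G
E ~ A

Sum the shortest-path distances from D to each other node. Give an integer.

Distances from D: A:1, B:2, C:2, E:1, F:2, G:2, H:1, I:1.
Sum = 1 + 2 + 2 + 1 + 2 + 2 + 1 + 1 = 12.

12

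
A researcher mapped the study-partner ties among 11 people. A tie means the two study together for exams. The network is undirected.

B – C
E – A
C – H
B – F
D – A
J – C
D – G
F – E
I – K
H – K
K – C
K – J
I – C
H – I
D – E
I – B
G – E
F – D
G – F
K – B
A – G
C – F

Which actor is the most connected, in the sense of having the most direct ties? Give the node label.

C

Degrees — A:3, B:4, C:6, D:4, E:4, F:5, G:4, H:3, I:4, J:2, K:5.
The maximum is 6, attained only by C.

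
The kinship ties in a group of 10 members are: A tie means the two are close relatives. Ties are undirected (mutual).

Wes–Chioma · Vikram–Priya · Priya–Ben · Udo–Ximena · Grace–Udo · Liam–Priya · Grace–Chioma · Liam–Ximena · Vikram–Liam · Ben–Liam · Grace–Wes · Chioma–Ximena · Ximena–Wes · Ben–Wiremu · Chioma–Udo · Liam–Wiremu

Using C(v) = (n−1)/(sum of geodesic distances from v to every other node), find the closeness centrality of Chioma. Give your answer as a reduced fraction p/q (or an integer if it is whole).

Distances from Chioma: Ben:3, Grace:1, Liam:2, Priya:3, Udo:1, Vikram:3, Wes:1, Wiremu:3, Ximena:1. Sum = 18.
n = 10, so closeness = 9/18 = 1/2.

1/2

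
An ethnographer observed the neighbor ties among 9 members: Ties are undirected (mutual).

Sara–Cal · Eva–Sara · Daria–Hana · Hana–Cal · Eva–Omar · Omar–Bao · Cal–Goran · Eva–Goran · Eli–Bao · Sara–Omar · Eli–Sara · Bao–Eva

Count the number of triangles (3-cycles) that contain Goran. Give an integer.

Goran's neighbors are Cal and Eva, but none of them are tied to each other, so no triangle contains Goran.

0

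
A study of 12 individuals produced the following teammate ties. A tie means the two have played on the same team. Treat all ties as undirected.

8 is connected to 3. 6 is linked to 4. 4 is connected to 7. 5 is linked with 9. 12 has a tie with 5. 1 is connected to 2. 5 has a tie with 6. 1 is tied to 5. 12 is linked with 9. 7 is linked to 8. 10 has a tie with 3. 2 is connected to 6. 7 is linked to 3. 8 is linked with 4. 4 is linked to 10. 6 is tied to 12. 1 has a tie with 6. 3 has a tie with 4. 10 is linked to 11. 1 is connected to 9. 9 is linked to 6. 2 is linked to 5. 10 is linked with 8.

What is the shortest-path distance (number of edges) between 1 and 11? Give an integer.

4

One shortest route is 1 – 6 – 4 – 10 – 11, which uses 4 edges, and at distance 3 from 1 we only reach {3, 7, 8, 10}, which does not include 11. So d(1,11) = 4.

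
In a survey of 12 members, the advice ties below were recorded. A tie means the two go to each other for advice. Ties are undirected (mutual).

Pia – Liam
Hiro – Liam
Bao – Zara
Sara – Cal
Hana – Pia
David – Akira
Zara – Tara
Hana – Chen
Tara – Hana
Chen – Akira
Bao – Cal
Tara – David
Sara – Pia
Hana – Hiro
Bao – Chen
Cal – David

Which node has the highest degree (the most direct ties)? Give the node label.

Hana

Degrees — Akira:2, Bao:3, Cal:3, Chen:3, David:3, Hana:4, Hiro:2, Liam:2, Pia:3, Sara:2, Tara:3, Zara:2.
The maximum is 4, attained only by Hana.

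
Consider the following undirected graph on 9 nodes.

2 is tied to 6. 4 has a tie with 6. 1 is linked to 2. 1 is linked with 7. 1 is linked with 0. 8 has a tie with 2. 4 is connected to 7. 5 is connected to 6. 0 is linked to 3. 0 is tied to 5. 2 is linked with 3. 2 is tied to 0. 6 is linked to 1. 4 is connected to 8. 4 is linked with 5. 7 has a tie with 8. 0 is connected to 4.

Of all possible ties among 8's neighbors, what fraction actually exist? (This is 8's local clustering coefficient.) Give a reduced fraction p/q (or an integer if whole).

1/3

8's neighbors: 2, 4, and 7 (k = 3).
Possible neighbor pairs: C(3,2) = 3. Edges among them: 4–7 → e = 1.
Clustering(8) = 1/3.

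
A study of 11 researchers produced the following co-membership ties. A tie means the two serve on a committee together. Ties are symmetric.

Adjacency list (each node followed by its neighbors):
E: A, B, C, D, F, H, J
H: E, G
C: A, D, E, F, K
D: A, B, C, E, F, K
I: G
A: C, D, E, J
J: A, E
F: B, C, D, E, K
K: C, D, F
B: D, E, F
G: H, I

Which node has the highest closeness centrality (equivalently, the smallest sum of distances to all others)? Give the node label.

E

Farness (sum of distances to all others) for each node — A:19, B:20, C:18, D:17, E:14, F:18, G:26, H:19, I:35, J:22, K:24.
The smallest farness is 14, for E, so E has the highest closeness.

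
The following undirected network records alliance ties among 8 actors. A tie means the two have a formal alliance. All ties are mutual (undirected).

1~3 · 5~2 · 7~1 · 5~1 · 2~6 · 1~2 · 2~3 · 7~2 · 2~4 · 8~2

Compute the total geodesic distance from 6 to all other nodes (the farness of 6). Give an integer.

Distances from 6: 1:2, 2:1, 3:2, 4:2, 5:2, 7:2, 8:2.
Sum = 2 + 1 + 2 + 2 + 2 + 2 + 2 = 13.

13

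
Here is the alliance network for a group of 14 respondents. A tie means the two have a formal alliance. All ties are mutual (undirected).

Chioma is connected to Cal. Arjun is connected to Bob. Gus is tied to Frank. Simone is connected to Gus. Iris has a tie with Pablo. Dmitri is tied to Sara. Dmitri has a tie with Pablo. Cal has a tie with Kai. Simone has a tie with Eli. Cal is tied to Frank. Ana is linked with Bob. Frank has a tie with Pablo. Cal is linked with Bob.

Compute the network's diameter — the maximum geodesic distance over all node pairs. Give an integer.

Eccentricity of each node (its greatest distance to any other): Ana:6, Arjun:6, Bob:5, Cal:4, Chioma:5, Dmitri:5, Eli:6, Frank:3, Gus:4, Iris:5, Kai:5, Pablo:4, Sara:6, Simone:5.
The maximum eccentricity is 6, realized for instance by the pair Arjun–Eli via Arjun – Bob – Cal – Frank – Gus – Simone – Eli. So the diameter is 6.

6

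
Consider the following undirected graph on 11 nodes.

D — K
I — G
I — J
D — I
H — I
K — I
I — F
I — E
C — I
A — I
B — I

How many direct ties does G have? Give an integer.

G is directly tied to I. That is 1 neighbor, so the degree of G is 1.

1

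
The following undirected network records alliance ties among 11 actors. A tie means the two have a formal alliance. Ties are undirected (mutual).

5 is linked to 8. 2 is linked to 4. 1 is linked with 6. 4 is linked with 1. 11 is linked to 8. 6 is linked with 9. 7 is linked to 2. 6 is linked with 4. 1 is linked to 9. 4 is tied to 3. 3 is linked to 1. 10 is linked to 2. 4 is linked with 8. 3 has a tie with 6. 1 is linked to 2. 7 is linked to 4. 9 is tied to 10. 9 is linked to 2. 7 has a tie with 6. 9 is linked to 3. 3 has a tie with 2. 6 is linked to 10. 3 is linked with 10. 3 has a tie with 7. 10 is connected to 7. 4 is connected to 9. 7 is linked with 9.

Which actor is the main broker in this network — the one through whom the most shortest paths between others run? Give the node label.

4

Unnormalized betweenness of each node: 1:1/6, 2:5/4, 3:17/12, 4:641/30, 5:0, 6:5/4, 7:29/30, 8:17, 9:17/12, 10:1/6, 11:0.
4 has the largest value, 641/30, making it the main broker — the node through which the most shortest paths run.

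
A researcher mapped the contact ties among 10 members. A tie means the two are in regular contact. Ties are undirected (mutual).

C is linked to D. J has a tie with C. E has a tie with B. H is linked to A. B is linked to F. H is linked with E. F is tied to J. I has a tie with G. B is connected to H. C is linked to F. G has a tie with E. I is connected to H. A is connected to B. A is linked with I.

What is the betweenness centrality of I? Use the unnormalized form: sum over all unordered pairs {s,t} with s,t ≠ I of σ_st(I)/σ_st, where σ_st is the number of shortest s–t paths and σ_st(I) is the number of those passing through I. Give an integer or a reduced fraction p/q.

3/2

Pairs whose geodesics pass through I — A–G: 1; G–H: 1/2.
All other pairs contribute 0.
Summing the contributions gives betweenness(I) = 3/2.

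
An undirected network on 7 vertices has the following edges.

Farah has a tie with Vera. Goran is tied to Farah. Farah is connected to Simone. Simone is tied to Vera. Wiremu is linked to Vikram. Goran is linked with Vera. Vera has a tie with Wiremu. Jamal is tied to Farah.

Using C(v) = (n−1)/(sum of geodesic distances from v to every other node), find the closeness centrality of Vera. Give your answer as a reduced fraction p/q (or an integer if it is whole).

Distances from Vera: Farah:1, Goran:1, Jamal:2, Simone:1, Vikram:2, Wiremu:1. Sum = 8.
n = 7, so closeness = 6/8 = 3/4.

3/4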